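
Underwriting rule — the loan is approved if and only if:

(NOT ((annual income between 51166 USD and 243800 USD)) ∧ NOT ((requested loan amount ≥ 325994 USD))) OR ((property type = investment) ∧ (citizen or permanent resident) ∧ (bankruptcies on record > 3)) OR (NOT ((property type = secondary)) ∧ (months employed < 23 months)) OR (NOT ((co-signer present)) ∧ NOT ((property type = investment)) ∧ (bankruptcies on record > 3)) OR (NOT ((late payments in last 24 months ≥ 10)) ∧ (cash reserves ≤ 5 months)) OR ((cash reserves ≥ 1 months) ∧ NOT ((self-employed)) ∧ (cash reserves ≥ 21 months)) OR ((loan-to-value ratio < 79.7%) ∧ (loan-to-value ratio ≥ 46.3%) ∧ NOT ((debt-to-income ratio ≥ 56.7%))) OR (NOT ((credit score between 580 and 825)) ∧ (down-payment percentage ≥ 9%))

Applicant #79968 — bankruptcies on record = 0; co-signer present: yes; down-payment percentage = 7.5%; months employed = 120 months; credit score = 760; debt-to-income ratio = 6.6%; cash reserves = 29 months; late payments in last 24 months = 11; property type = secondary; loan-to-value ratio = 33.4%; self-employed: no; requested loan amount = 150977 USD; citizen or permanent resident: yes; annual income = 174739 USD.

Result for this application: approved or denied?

Approved

Atomic conditions:
  annual income between 51166 USD and 243800 USD: 174739 in [51166, 243800] is true
  requested loan amount ≥ 325994 USD: 150977 ≥ 325994 is false
  property type = investment: secondary == investment is false
  citizen or permanent resident: yes → true
  bankruptcies on record > 3: 0 > 3 is false
  property type = secondary: secondary == secondary is true
  months employed < 23 months: 120 < 23 is false
  co-signer present: yes → true
  late payments in last 24 months ≥ 10: 11 ≥ 10 is true
  cash reserves ≤ 5 months: 29 ≤ 5 is false
  cash reserves ≥ 1 months: 29 ≥ 1 is true
  self-employed: no → false
  cash reserves ≥ 21 months: 29 ≥ 21 is true
  loan-to-value ratio < 79.7%: 33.4 < 79.7 is true
  loan-to-value ratio ≥ 46.3%: 33.4 ≥ 46.3 is false
  debt-to-income ratio ≥ 56.7%: 6.6 ≥ 56.7 is false
  credit score between 580 and 825: 760 in [580, 825] is true
  down-payment percentage ≥ 9%: 7.5 ≥ 9 is false
Combine:
[1.1] NOT true = false
[1.2] NOT false = true
[1] false AND true = false
[2] false AND true AND false = false
[3.1] NOT true = false
[3] false AND false = false
[4.1] NOT true = false
[4.2] NOT false = true
[4] false AND true AND false = false
[5.1] NOT true = false
[5] false AND false = false
[6.2] NOT false = true
[6] true AND true AND true = true
[7.3] NOT false = true
[7] true AND false AND true = false
[8.1] NOT true = false
[8] false AND false = false
[root] false OR false OR false OR false OR false OR true OR false OR false = true
Overall: true → approved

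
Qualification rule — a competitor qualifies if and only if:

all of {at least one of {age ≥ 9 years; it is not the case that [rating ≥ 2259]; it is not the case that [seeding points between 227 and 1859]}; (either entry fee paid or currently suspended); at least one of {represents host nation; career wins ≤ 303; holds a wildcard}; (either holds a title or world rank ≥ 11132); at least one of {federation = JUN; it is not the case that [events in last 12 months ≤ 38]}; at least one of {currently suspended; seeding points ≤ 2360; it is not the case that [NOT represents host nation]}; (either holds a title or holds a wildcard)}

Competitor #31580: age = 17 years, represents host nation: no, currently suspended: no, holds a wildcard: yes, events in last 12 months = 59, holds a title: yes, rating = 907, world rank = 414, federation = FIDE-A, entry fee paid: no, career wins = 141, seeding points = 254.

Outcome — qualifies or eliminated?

Atomic conditions:
  age ≥ 9 years: 17 ≥ 9 is true
  rating ≥ 2259: 907 ≥ 2259 is false
  seeding points between 227 and 1859: 254 in [227, 1859] is true
  entry fee paid: no → false
  currently suspended: no → false
  represents host nation: no → false
  career wins ≤ 303: 141 ≤ 303 is true
  holds a wildcard: yes → true
  holds a title: yes → true
  world rank ≥ 11132: 414 ≥ 11132 is false
  federation = JUN: FIDE-A == JUN is false
  events in last 12 months ≤ 38: 59 ≤ 38 is false
  seeding points ≤ 2360: 254 ≤ 2360 is true
  NOT represents host nation: no → true
Combine:
[1.2] NOT false = true
[1.3] NOT true = false
[1] true OR true OR false = true
[2] false OR false = false
[3] false OR true OR true = true
[4] true OR false = true
[5.2] NOT false = true
[5] false OR true = true
[6.3] NOT true = false
[6] false OR true OR false = true
[7] true OR true = true
[root] true AND false AND true AND true AND true AND true AND true = false
Overall: false → eliminated

Eliminated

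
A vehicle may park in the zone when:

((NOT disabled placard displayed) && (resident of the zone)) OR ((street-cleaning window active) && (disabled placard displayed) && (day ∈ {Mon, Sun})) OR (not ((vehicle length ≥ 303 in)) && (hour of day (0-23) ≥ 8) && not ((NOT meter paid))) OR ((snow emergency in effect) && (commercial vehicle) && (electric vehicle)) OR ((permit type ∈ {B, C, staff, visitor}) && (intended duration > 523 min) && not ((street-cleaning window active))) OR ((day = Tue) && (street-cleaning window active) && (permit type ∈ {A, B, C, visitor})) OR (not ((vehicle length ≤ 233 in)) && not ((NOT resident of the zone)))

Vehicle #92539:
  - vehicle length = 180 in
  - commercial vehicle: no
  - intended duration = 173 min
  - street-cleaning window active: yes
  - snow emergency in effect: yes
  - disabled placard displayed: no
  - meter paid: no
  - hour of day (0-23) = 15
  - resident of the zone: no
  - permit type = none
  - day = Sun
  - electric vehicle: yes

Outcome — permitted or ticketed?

Atomic conditions:
  NOT disabled placard displayed: no → true
  resident of the zone: no → false
  street-cleaning window active: yes → true
  disabled placard displayed: no → false
  day ∈ {Mon, Sun}: Sun is in the set → true
  vehicle length ≥ 303 in: 180 ≥ 303 is false
  hour of day (0-23) ≥ 8: 15 ≥ 8 is true
  NOT meter paid: no → true
  snow emergency in effect: yes → true
  commercial vehicle: no → false
  electric vehicle: yes → true
  permit type ∈ {B, C, staff, visitor}: none is not in the set → false
  intended duration > 523 min: 173 > 523 is false
  day = Tue: Sun == Tue is false
  permit type ∈ {A, B, C, visitor}: none is not in the set → false
  vehicle length ≤ 233 in: 180 ≤ 233 is true
  NOT resident of the zone: no → true
Combine:
[1] true AND false = false
[2] true AND false AND true = false
[3.1] NOT false = true
[3.3] NOT true = false
[3] true AND true AND false = false
[4] true AND false AND true = false
[5.3] NOT true = false
[5] false AND false AND false = false
[6] false AND true AND false = false
[7.1] NOT true = false
[7.2] NOT true = false
[7] false AND false = false
[root] false OR false OR false OR false OR false OR false OR false = false
Overall: false → ticketed

Ticketed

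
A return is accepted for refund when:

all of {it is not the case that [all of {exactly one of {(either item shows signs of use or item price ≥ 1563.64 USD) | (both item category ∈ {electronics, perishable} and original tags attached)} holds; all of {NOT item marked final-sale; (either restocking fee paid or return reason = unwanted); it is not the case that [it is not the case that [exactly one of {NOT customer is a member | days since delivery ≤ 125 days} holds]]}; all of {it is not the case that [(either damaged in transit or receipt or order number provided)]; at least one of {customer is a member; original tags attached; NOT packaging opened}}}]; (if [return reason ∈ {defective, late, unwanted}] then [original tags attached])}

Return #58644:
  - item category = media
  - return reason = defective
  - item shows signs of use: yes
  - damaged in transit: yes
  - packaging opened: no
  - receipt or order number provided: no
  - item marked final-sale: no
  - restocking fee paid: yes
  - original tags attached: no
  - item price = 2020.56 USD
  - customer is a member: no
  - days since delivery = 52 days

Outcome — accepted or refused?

Atomic conditions:
  item shows signs of use: yes → true
  item price ≥ 1563.64 USD: 2020.56 ≥ 1563.64 is true
  item category ∈ {electronics, perishable}: media is not in the set → false
  original tags attached: no → false
  NOT item marked final-sale: no → true
  restocking fee paid: yes → true
  return reason = unwanted: defective == unwanted is false
  NOT customer is a member: no → true
  days since delivery ≤ 125 days: 52 ≤ 125 is true
  damaged in transit: yes → true
  receipt or order number provided: no → false
  customer is a member: no → false
  NOT packaging opened: no → true
  return reason ∈ {defective, late, unwanted}: defective is in the set → true
Combine:
[1.1.1.1] true OR true = true
[1.1.1.2] false AND false = false
[1.1.1] exactly-one(true, false) = true
[1.1.2.2] true OR false = true
[1.1.2.3.1.1] exactly-one(true, true) = false
[1.1.2.3.1] NOT false = true
[1.1.2.3] NOT true = false
[1.1.2] true AND true AND false = false
[1.1.3.1.1] true OR false = true
[1.1.3.1] NOT true = false
[1.1.3.2] false OR false OR true = true
[1.1.3] false AND true = false
[1.1] true AND false AND false = false
[1] NOT false = true
[2] true → false = false
[root] true AND false = false
Overall: false → refused

Refused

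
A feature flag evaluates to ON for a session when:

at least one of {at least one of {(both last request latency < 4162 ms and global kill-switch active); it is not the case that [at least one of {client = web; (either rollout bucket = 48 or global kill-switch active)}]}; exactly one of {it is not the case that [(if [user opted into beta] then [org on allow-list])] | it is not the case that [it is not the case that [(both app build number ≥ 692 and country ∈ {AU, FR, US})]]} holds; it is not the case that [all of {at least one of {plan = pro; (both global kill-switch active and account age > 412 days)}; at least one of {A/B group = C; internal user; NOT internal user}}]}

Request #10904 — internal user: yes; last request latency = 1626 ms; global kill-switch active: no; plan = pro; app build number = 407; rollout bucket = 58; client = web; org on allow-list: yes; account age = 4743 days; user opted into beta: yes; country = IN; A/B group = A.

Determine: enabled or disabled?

Disabled

Atomic conditions:
  last request latency < 4162 ms: 1626 < 4162 is true
  global kill-switch active: no → false
  client = web: web == web is true
  rollout bucket = 48: 58 == 48 is false
  user opted into beta: yes → true
  org on allow-list: yes → true
  app build number ≥ 692: 407 ≥ 692 is false
  country ∈ {AU, FR, US}: IN is not in the set → false
  plan = pro: pro == pro is true
  account age > 412 days: 4743 > 412 is true
  A/B group = C: A == C is false
  internal user: yes → true
  NOT internal user: yes → false
Combine:
[1.1] true AND false = false
[1.2.1.2] false OR false = false
[1.2.1] true OR false = true
[1.2] NOT true = false
[1] false OR false = false
[2.1.1] true → true = true
[2.1] NOT true = false
[2.2.1.1] false AND false = false
[2.2.1] NOT false = true
[2.2] NOT true = false
[2] exactly-one(false, false) = false
[3.1.1.2] false AND true = false
[3.1.1] true OR false = true
[3.1.2] false OR true OR false = true
[3.1] true AND true = true
[3] NOT true = false
[root] false OR false OR false = false
Overall: false → disabled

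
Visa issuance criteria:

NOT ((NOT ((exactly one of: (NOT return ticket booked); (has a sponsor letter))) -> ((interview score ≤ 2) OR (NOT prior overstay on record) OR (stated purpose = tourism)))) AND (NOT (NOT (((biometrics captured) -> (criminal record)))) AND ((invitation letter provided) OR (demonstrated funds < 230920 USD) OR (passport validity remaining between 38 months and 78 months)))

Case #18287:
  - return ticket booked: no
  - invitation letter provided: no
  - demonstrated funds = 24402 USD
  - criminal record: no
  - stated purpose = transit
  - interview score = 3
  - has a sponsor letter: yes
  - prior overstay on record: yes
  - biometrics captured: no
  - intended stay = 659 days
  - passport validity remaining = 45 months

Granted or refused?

Granted

Atomic conditions:
  NOT return ticket booked: no → true
  has a sponsor letter: yes → true
  interview score ≤ 2: 3 ≤ 2 is false
  NOT prior overstay on record: yes → false
  stated purpose = tourism: transit == tourism is false
  biometrics captured: no → false
  criminal record: no → false
  invitation letter provided: no → false
  demonstrated funds < 230920 USD: 24402 < 230920 is true
  passport validity remaining between 38 months and 78 months: 45 in [38, 78] is true
Combine:
[1.1.1.1] exactly-one(true, true) = false
[1.1.1] NOT false = true
[1.1.2] false OR false OR false = false
[1.1] true → false = false
[1] NOT false = true
[2.1.1.1] false → false (antecedent false ⇒ implication holds) = true
[2.1.1] NOT true = false
[2.1] NOT false = true
[2.2] false OR true OR true = true
[2] true AND true = true
[root] true AND true = true
Overall: true → granted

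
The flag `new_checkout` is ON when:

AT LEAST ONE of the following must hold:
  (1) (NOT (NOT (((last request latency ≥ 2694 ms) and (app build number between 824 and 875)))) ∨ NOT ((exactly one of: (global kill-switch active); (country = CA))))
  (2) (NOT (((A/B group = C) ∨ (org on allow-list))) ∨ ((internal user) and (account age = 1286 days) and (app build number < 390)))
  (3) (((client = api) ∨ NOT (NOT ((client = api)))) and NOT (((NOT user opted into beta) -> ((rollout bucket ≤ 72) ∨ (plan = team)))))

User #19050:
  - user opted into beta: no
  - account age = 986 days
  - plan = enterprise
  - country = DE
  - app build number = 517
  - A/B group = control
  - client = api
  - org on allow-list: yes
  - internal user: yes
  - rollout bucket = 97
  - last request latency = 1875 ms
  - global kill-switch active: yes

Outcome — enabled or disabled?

Enabled

Atomic conditions:
  last request latency ≥ 2694 ms: 1875 ≥ 2694 is false
  app build number between 824 and 875: 517 in [824, 875] is false
  global kill-switch active: yes → true
  country = CA: DE == CA is false
  A/B group = C: control == C is false
  org on allow-list: yes → true
  internal user: yes → true
  account age = 1286 days: 986 == 1286 is false
  app build number < 390: 517 < 390 is false
  client = api: api == api is true
  NOT user opted into beta: no → true
  rollout bucket ≤ 72: 97 ≤ 72 is false
  plan = team: enterprise == team is false
Combine:
[1.1.1.1] false AND false = false
[1.1.1] NOT false = true
[1.1] NOT true = false
[1.2.1] exactly-one(true, false) = true
[1.2] NOT true = false
[1] false OR false = false
[2.1.1] false OR true = true
[2.1] NOT true = false
[2.2] true AND false AND false = false
[2] false OR false = false
[3.1.2.1] NOT true = false
[3.1.2] NOT false = true
[3.1] true OR true = true
[3.2.1.2] false OR false = false
[3.2.1] true → false = false
[3.2] NOT false = true
[3] true AND true = true
[root] false OR false OR true = true
Overall: true → enabled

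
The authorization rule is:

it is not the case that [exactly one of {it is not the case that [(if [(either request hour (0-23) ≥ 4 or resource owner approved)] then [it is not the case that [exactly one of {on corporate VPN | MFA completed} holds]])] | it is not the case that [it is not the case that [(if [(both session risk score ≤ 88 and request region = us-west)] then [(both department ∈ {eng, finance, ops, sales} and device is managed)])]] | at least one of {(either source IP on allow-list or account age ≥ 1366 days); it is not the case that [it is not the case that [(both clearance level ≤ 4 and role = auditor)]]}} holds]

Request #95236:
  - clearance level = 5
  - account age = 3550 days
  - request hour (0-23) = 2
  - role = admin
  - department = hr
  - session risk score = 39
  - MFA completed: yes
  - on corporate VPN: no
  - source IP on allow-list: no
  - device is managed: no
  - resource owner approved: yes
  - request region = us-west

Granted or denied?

Granted

Atomic conditions:
  request hour (0-23) ≥ 4: 2 ≥ 4 is false
  resource owner approved: yes → true
  on corporate VPN: no → false
  MFA completed: yes → true
  session risk score ≤ 88: 39 ≤ 88 is true
  request region = us-west: us-west == us-west is true
  department ∈ {eng, finance, ops, sales}: hr is not in the set → false
  device is managed: no → false
  source IP on allow-list: no → false
  account age ≥ 1366 days: 3550 ≥ 1366 is true
  clearance level ≤ 4: 5 ≤ 4 is false
  role = auditor: admin == auditor is false
Combine:
[1.1.1.1] false OR true = true
[1.1.1.2.1] exactly-one(false, true) = true
[1.1.1.2] NOT true = false
[1.1.1] true → false = false
[1.1] NOT false = true
[1.2.1.1.1] true AND true = true
[1.2.1.1.2] false AND false = false
[1.2.1.1] true → false = false
[1.2.1] NOT false = true
[1.2] NOT true = false
[1.3.1] false OR true = true
[1.3.2.1.1] false AND false = false
[1.3.2.1] NOT false = true
[1.3.2] NOT true = false
[1.3] true OR false = true
[1] exactly-one(true, false, true) = false
[root] NOT false = true
Overall: true → granted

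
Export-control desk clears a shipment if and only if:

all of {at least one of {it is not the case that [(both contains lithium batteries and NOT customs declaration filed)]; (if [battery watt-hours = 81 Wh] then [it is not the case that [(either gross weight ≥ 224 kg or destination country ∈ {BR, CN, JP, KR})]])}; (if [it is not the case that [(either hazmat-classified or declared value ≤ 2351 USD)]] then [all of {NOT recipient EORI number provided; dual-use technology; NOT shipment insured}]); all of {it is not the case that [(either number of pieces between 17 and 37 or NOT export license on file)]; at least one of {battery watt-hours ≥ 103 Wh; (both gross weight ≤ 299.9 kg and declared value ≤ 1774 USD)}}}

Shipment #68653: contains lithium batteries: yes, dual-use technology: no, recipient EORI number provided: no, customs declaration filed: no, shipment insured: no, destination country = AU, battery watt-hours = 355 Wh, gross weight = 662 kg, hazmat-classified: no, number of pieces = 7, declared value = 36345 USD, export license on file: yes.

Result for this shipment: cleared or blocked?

Atomic conditions:
  contains lithium batteries: yes → true
  NOT customs declaration filed: no → true
  battery watt-hours = 81 Wh: 355 == 81 is false
  gross weight ≥ 224 kg: 662 ≥ 224 is true
  destination country ∈ {BR, CN, JP, KR}: AU is not in the set → false
  hazmat-classified: no → false
  declared value ≤ 2351 USD: 36345 ≤ 2351 is false
  NOT recipient EORI number provided: no → true
  dual-use technology: no → false
  NOT shipment insured: no → true
  number of pieces between 17 and 37: 7 in [17, 37] is false
  NOT export license on file: yes → false
  battery watt-hours ≥ 103 Wh: 355 ≥ 103 is true
  gross weight ≤ 299.9 kg: 662 ≤ 299.9 is false
  declared value ≤ 1774 USD: 36345 ≤ 1774 is false
Combine:
[1.1.1] true AND true = true
[1.1] NOT true = false
[1.2.2.1] true OR false = true
[1.2.2] NOT true = false
[1.2] false → false (antecedent false ⇒ implication holds) = true
[1] false OR true = true
[2.1.1] false OR false = false
[2.1] NOT false = true
[2.2] true AND false AND true = false
[2] true → false = false
[3.1.1] false OR false = false
[3.1] NOT false = true
[3.2.2] false AND false = false
[3.2] true OR false = true
[3] true AND true = true
[root] true AND false AND true = false
Overall: false → blocked

Blocked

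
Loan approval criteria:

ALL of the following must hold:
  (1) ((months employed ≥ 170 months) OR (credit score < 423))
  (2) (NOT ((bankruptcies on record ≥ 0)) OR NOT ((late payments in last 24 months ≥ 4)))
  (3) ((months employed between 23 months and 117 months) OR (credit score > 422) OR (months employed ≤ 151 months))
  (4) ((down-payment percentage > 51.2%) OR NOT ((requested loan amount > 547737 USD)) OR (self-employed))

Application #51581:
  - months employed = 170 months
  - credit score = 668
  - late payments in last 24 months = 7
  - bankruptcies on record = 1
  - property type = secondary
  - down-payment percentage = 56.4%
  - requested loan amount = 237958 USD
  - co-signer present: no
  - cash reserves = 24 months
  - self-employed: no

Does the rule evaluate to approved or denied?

Denied

Atomic conditions:
  months employed ≥ 170 months: 170 ≥ 170 is true
  credit score < 423: 668 < 423 is false
  bankruptcies on record ≥ 0: 1 ≥ 0 is true
  late payments in last 24 months ≥ 4: 7 ≥ 4 is true
  months employed between 23 months and 117 months: 170 in [23, 117] is false
  credit score > 422: 668 > 422 is true
  months employed ≤ 151 months: 170 ≤ 151 is false
  down-payment percentage > 51.2%: 56.4 > 51.2 is true
  requested loan amount > 547737 USD: 237958 > 547737 is false
  self-employed: no → false
Combine:
[1] true OR false = true
[2.1] NOT true = false
[2.2] NOT true = false
[2] false OR false = false
[3] false OR true OR false = true
[4.2] NOT false = true
[4] true OR true OR false = true
[root] true AND false AND true AND true = false
Overall: false → denied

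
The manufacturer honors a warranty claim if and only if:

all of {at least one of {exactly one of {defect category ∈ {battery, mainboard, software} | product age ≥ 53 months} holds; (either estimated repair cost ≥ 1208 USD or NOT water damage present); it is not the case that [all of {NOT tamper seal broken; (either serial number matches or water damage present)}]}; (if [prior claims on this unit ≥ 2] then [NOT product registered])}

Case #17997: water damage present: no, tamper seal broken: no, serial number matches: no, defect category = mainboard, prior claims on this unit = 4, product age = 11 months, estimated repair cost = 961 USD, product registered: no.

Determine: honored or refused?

Atomic conditions:
  defect category ∈ {battery, mainboard, software}: mainboard is in the set → true
  product age ≥ 53 months: 11 ≥ 53 is false
  estimated repair cost ≥ 1208 USD: 961 ≥ 1208 is false
  NOT water damage present: no → true
  NOT tamper seal broken: no → true
  serial number matches: no → false
  water damage present: no → false
  prior claims on this unit ≥ 2: 4 ≥ 2 is true
  NOT product registered: no → true
Combine:
[1.1] exactly-one(true, false) = true
[1.2] false OR true = true
[1.3.1.2] false OR false = false
[1.3.1] true AND false = false
[1.3] NOT false = true
[1] true OR true OR true = true
[2] true → true = true
[root] true AND true = true
Overall: true → honored

Honored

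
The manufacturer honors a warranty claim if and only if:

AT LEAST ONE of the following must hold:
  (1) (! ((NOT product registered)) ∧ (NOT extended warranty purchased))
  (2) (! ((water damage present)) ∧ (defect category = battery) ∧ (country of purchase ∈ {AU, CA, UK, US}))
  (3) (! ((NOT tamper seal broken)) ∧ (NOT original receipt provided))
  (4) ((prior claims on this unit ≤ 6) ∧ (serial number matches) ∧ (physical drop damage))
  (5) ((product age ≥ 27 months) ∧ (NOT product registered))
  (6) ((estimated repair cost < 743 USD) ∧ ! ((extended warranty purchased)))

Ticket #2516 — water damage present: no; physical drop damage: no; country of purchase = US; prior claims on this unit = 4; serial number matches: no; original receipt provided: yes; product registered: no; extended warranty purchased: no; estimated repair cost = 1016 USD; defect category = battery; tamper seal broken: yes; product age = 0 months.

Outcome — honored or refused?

Honored

Atomic conditions:
  NOT product registered: no → true
  NOT extended warranty purchased: no → true
  water damage present: no → false
  defect category = battery: battery == battery is true
  country of purchase ∈ {AU, CA, UK, US}: US is in the set → true
  NOT tamper seal broken: yes → false
  NOT original receipt provided: yes → false
  prior claims on this unit ≤ 6: 4 ≤ 6 is true
  serial number matches: no → false
  physical drop damage: no → false
  product age ≥ 27 months: 0 ≥ 27 is false
  estimated repair cost < 743 USD: 1016 < 743 is false
  extended warranty purchased: no → false
Combine:
[1.1] NOT true = false
[1] false AND true = false
[2.1] NOT false = true
[2] true AND true AND true = true
[3.1] NOT false = true
[3] true AND false = false
[4] true AND false AND false = false
[5] false AND true = false
[6.2] NOT false = true
[6] false AND true = false
[root] false OR true OR false OR false OR false OR false = true
Overall: true → honored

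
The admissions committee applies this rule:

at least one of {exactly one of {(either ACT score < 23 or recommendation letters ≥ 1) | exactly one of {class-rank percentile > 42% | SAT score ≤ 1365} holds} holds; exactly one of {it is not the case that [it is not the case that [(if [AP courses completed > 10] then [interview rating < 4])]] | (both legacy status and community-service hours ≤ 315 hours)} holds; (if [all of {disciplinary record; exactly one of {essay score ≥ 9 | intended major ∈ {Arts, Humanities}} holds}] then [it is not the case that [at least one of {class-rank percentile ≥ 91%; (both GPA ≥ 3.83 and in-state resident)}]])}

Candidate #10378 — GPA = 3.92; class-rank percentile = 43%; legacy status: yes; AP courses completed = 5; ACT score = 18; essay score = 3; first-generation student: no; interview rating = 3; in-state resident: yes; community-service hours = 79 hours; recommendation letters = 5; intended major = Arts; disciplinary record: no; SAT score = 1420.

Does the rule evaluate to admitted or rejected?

Admitted

Atomic conditions:
  ACT score < 23: 18 < 23 is true
  recommendation letters ≥ 1: 5 ≥ 1 is true
  class-rank percentile > 42%: 43 > 42 is true
  SAT score ≤ 1365: 1420 ≤ 1365 is false
  AP courses completed > 10: 5 > 10 is false
  interview rating < 4: 3 < 4 is true
  legacy status: yes → true
  community-service hours ≤ 315 hours: 79 ≤ 315 is true
  disciplinary record: no → false
  essay score ≥ 9: 3 ≥ 9 is false
  intended major ∈ {Arts, Humanities}: Arts is in the set → true
  class-rank percentile ≥ 91%: 43 ≥ 91 is false
  GPA ≥ 3.83: 3.92 ≥ 3.83 is true
  in-state resident: yes → true
Combine:
[1.1] true OR true = true
[1.2] exactly-one(true, false) = true
[1] exactly-one(true, true) = false
[2.1.1.1] false → true (antecedent false ⇒ implication holds) = true
[2.1.1] NOT true = false
[2.1] NOT false = true
[2.2] true AND true = true
[2] exactly-one(true, true) = false
[3.1.2] exactly-one(false, true) = true
[3.1] false AND true = false
[3.2.1.2] true AND true = true
[3.2.1] false OR true = true
[3.2] NOT true = false
[3] false → false (antecedent false ⇒ implication holds) = true
[root] false OR false OR true = true
Overall: true → admitted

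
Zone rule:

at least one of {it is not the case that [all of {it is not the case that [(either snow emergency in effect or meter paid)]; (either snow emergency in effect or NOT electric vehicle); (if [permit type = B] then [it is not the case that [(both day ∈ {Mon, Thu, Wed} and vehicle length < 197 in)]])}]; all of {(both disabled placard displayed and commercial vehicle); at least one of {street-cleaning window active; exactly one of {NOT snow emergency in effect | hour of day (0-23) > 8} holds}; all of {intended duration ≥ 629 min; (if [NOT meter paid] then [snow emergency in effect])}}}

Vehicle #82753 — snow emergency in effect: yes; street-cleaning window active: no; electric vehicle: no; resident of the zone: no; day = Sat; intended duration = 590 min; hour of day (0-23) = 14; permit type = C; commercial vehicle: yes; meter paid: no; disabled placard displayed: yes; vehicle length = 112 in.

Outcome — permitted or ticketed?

Permitted

Atomic conditions:
  snow emergency in effect: yes → true
  meter paid: no → false
  NOT electric vehicle: no → true
  permit type = B: C == B is false
  day ∈ {Mon, Thu, Wed}: Sat is not in the set → false
  vehicle length < 197 in: 112 < 197 is true
  disabled placard displayed: yes → true
  commercial vehicle: yes → true
  street-cleaning window active: no → false
  NOT snow emergency in effect: yes → false
  hour of day (0-23) > 8: 14 > 8 is true
  intended duration ≥ 629 min: 590 ≥ 629 is false
  NOT meter paid: no → true
Combine:
[1.1.1.1] true OR false = true
[1.1.1] NOT true = false
[1.1.2] true OR true = true
[1.1.3.2.1] false AND true = false
[1.1.3.2] NOT false = true
[1.1.3] false → true (antecedent false ⇒ implication holds) = true
[1.1] false AND true AND true = false
[1] NOT false = true
[2.1] true AND true = true
[2.2.2] exactly-one(false, true) = true
[2.2] false OR true = true
[2.3.2] true → true = true
[2.3] false AND true = false
[2] true AND true AND false = false
[root] true OR false = true
Overall: true → permitted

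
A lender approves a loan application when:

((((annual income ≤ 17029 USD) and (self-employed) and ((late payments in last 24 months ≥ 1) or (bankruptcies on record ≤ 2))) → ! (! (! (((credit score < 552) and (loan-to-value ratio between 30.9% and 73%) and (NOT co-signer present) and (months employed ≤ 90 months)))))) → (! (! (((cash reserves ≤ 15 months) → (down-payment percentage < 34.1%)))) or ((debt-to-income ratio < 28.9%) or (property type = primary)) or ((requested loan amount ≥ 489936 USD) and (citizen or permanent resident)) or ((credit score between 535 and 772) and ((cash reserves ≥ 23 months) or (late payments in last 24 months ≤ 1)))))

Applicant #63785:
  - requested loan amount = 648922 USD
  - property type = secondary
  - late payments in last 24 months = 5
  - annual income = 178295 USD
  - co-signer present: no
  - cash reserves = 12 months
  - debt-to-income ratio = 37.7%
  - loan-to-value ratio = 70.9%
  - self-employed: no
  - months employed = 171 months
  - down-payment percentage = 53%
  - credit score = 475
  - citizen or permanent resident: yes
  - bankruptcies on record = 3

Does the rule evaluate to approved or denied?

Atomic conditions:
  annual income ≤ 17029 USD: 178295 ≤ 17029 is false
  self-employed: no → false
  late payments in last 24 months ≥ 1: 5 ≥ 1 is true
  bankruptcies on record ≤ 2: 3 ≤ 2 is false
  credit score < 552: 475 < 552 is true
  loan-to-value ratio between 30.9% and 73%: 70.9 in [30.9, 73] is true
  NOT co-signer present: no → true
  months employed ≤ 90 months: 171 ≤ 90 is false
  cash reserves ≤ 15 months: 12 ≤ 15 is true
  down-payment percentage < 34.1%: 53 < 34.1 is false
  debt-to-income ratio < 28.9%: 37.7 < 28.9 is false
  property type = primary: secondary == primary is false
  requested loan amount ≥ 489936 USD: 648922 ≥ 489936 is true
  citizen or permanent resident: yes → true
  credit score between 535 and 772: 475 in [535, 772] is false
  cash reserves ≥ 23 months: 12 ≥ 23 is false
  late payments in last 24 months ≤ 1: 5 ≤ 1 is false
Combine:
[1.1.3] true OR false = true
[1.1] false AND false AND true = false
[1.2.1.1.1] true AND true AND true AND false = false
[1.2.1.1] NOT false = true
[1.2.1] NOT true = false
[1.2] NOT false = true
[1] false → true (antecedent false ⇒ implication holds) = true
[2.1.1.1] true → false = false
[2.1.1] NOT false = true
[2.1] NOT true = false
[2.2] false OR false = false
[2.3] true AND true = true
[2.4.2] false OR false = false
[2.4] false AND false = false
[2] false OR false OR true OR false = true
[root] true → true = true
Overall: true → approved

Approved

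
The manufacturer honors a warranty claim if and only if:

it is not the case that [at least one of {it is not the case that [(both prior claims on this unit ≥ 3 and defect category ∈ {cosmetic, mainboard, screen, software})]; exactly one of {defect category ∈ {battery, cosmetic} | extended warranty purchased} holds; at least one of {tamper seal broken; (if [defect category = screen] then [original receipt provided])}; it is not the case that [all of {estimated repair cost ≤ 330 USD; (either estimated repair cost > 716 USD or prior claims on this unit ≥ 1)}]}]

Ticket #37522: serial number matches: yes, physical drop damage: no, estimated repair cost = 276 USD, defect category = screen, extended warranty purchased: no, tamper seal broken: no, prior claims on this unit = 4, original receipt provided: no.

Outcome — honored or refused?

Honored

Atomic conditions:
  prior claims on this unit ≥ 3: 4 ≥ 3 is true
  defect category ∈ {cosmetic, mainboard, screen, software}: screen is in the set → true
  defect category ∈ {battery, cosmetic}: screen is not in the set → false
  extended warranty purchased: no → false
  tamper seal broken: no → false
  defect category = screen: screen == screen is true
  original receipt provided: no → false
  estimated repair cost ≤ 330 USD: 276 ≤ 330 is true
  estimated repair cost > 716 USD: 276 > 716 is false
  prior claims on this unit ≥ 1: 4 ≥ 1 is true
Combine:
[1.1.1] true AND true = true
[1.1] NOT true = false
[1.2] exactly-one(false, false) = false
[1.3.2] true → false = false
[1.3] false OR false = false
[1.4.1.2] false OR true = true
[1.4.1] true AND true = true
[1.4] NOT true = false
[1] false OR false OR false OR false = false
[root] NOT false = true
Overall: true → honored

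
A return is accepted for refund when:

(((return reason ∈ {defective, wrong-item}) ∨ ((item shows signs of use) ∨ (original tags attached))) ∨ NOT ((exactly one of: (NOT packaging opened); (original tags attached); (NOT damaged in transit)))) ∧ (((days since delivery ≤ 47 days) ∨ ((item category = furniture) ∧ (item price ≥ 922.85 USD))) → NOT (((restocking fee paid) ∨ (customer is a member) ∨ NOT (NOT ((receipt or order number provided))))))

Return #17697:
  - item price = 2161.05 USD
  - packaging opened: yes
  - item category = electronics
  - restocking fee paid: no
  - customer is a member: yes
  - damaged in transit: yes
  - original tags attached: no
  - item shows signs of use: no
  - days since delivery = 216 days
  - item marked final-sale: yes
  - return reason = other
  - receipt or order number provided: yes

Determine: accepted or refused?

Accepted

Atomic conditions:
  return reason ∈ {defective, wrong-item}: other is not in the set → false
  item shows signs of use: no → false
  original tags attached: no → false
  NOT packaging opened: yes → false
  NOT damaged in transit: yes → false
  days since delivery ≤ 47 days: 216 ≤ 47 is false
  item category = furniture: electronics == furniture is false
  item price ≥ 922.85 USD: 2161.05 ≥ 922.85 is true
  restocking fee paid: no → false
  customer is a member: yes → true
  receipt or order number provided: yes → true
Combine:
[1.1.2] false OR false = false
[1.1] false OR false = false
[1.2.1] exactly-one(false, false, false) = false
[1.2] NOT false = true
[1] false OR true = true
[2.1.2] false AND true = false
[2.1] false OR false = false
[2.2.1.3.1] NOT true = false
[2.2.1.3] NOT false = true
[2.2.1] false OR true OR true = true
[2.2] NOT true = false
[2] false → false (antecedent false ⇒ implication holds) = true
[root] true AND true = true
Overall: true → accepted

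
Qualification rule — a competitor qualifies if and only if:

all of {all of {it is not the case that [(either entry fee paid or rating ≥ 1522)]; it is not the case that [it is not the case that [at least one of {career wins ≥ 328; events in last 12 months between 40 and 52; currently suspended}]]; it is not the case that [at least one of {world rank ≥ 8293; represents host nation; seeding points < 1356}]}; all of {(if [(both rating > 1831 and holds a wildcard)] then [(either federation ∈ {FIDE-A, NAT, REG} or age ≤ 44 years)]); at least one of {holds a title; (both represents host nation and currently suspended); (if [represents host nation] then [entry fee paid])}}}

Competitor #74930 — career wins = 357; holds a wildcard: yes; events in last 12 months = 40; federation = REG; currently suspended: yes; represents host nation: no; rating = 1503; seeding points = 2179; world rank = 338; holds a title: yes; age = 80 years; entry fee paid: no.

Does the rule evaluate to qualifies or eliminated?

Atomic conditions:
  entry fee paid: no → false
  rating ≥ 1522: 1503 ≥ 1522 is false
  career wins ≥ 328: 357 ≥ 328 is true
  events in last 12 months between 40 and 52: 40 in [40, 52] is true
  currently suspended: yes → true
  world rank ≥ 8293: 338 ≥ 8293 is false
  represents host nation: no → false
  seeding points < 1356: 2179 < 1356 is false
  rating > 1831: 1503 > 1831 is false
  holds a wildcard: yes → true
  federation ∈ {FIDE-A, NAT, REG}: REG is in the set → true
  age ≤ 44 years: 80 ≤ 44 is false
  holds a title: yes → true
Combine:
[1.1.1] false OR false = false
[1.1] NOT false = true
[1.2.1.1] true OR true OR true = true
[1.2.1] NOT true = false
[1.2] NOT false = true
[1.3.1] false OR false OR false = false
[1.3] NOT false = true
[1] true AND true AND true = true
[2.1.1] false AND true = false
[2.1.2] true OR false = true
[2.1] false → true (antecedent false ⇒ implication holds) = true
[2.2.2] false AND true = false
[2.2.3] false → false (antecedent false ⇒ implication holds) = true
[2.2] true OR false OR true = true
[2] true AND true = true
[root] true AND true = true
Overall: true → qualifies

Qualifies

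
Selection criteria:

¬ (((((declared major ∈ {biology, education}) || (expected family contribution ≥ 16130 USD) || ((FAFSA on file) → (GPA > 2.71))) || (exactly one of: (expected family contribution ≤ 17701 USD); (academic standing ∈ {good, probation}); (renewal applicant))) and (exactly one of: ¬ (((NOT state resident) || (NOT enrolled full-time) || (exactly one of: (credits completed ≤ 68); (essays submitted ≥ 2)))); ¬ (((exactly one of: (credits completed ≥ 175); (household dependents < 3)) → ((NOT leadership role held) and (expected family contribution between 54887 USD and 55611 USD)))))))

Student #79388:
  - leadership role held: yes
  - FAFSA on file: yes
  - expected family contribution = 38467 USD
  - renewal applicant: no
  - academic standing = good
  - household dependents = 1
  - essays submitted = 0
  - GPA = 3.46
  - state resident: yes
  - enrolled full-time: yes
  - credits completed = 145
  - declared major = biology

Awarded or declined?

Awarded

Atomic conditions:
  declared major ∈ {biology, education}: biology is in the set → true
  expected family contribution ≥ 16130 USD: 38467 ≥ 16130 is true
  FAFSA on file: yes → true
  GPA > 2.71: 3.46 > 2.71 is true
  expected family contribution ≤ 17701 USD: 38467 ≤ 17701 is false
  academic standing ∈ {good, probation}: good is in the set → true
  renewal applicant: no → false
  NOT state resident: yes → false
  NOT enrolled full-time: yes → false
  credits completed ≤ 68: 145 ≤ 68 is false
  essays submitted ≥ 2: 0 ≥ 2 is false
  credits completed ≥ 175: 145 ≥ 175 is false
  household dependents < 3: 1 < 3 is true
  NOT leadership role held: yes → false
  expected family contribution between 54887 USD and 55611 USD: 38467 in [54887, 55611] is false
Combine:
[1.1.1.3] true → true = true
[1.1.1] true OR true OR true = true
[1.1.2] exactly-one(false, true, false) = true
[1.1] true OR true = true
[1.2.1.1.3] exactly-one(false, false) = false
[1.2.1.1] false OR false OR false = false
[1.2.1] NOT false = true
[1.2.2.1.1] exactly-one(false, true) = true
[1.2.2.1.2] false AND false = false
[1.2.2.1] true → false = false
[1.2.2] NOT false = true
[1.2] exactly-one(true, true) = false
[1] true AND false = false
[root] NOT false = true
Overall: true → awarded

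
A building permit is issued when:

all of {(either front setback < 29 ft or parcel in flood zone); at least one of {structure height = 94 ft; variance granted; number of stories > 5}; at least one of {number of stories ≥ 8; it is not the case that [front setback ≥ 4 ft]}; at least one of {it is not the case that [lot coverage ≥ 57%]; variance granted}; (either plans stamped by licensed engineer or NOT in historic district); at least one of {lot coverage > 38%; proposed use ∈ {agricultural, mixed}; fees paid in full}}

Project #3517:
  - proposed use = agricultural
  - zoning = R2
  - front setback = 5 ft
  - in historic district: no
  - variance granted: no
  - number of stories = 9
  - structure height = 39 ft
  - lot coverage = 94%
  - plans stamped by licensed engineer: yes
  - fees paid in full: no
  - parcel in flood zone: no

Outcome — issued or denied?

Denied

Atomic conditions:
  front setback < 29 ft: 5 < 29 is true
  parcel in flood zone: no → false
  structure height = 94 ft: 39 == 94 is false
  variance granted: no → false
  number of stories > 5: 9 > 5 is true
  number of stories ≥ 8: 9 ≥ 8 is true
  front setback ≥ 4 ft: 5 ≥ 4 is true
  lot coverage ≥ 57%: 94 ≥ 57 is true
  plans stamped by licensed engineer: yes → true
  NOT in historic district: no → true
  lot coverage > 38%: 94 > 38 is true
  proposed use ∈ {agricultural, mixed}: agricultural is in the set → true
  fees paid in full: no → false
Combine:
[1] true OR false = true
[2] false OR false OR true = true
[3.2] NOT true = false
[3] true OR false = true
[4.1] NOT true = false
[4] false OR false = false
[5] true OR true = true
[6] true OR true OR false = true
[root] true AND true AND true AND false AND true AND true = false
Overall: false → denied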